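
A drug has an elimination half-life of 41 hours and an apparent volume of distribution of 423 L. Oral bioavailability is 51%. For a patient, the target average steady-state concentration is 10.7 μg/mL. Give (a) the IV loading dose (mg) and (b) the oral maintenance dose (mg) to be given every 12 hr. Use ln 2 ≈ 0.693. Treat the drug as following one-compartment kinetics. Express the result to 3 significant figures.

(a) 4530 mg; (b) 1800 mg

LD = Vd × C = 423.0 × 10.7 = 4526 mg
CL = 0.693 × Vd / t½ = 0.693 × 423.0 / 41 = 7.150 L/h
D = CL × Css × τ / F = 7.150 × 10.7 × 12 / 0.51 = 1800 mg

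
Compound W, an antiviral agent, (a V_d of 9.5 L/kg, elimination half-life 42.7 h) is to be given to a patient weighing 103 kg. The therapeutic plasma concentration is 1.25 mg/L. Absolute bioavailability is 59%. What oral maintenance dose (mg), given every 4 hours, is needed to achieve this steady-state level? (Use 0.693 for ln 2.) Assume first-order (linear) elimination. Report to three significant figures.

Vd(total) = 103 kg × 9.5 L/kg = 978.5 L
CL = 0.693 × Vd / t½ = 0.693 × 978.5 / 42.7 = 15.88 L/h
D = CL × Css × τ / F = 15.88 × 1.25 × 4 / 0.59 = 134.6 mg

135 mg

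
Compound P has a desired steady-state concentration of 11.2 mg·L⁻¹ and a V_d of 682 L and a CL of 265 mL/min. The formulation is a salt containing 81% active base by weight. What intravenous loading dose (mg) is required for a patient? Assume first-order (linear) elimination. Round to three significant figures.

LD = Vd × C / S = 682.0 × 11.20 / 0.81 = 9430 mg

9430 mg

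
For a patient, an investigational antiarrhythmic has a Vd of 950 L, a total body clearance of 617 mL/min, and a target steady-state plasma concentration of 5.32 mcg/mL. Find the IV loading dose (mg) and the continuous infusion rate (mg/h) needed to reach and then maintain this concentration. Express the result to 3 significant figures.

Loading dose = Vd × C = 950.0 × 5.32 = 5054 mg
CL = 617 mL/min × 60/1000 = 37.02 L/h
Infusion rate = 37.02 L/h × 5.32 mg/L = 196.9 mg/h

(a) 5050 mg; (b) 197 mg/h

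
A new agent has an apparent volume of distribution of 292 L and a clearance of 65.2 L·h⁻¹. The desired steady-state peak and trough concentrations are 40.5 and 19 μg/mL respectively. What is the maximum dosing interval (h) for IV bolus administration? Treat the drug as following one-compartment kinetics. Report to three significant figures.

3.39 h

k = CL / Vd = 65.20 / 292.0 = 0.2233 h⁻¹
Between IV bolus doses, concentration decays as C = C₀·e^(−kτ), so C_peak/C_trough = e^(kτ).
τ_max = ln(C_peak/C_trough) / k = ln(40.5/19) / 0.2233 = 0.7569 / 0.2233 = 3.390 h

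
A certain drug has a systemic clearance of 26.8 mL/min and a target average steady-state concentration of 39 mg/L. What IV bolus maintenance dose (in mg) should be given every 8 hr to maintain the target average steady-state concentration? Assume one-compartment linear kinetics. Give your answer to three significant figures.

502 mg

CL = 26.8 mL/min × 60/1000 = 1.608 L/h
At steady state, dose per interval replaces the amount cleared in that interval: D/τ = CL·Css.
D = CL × Css × τ = 1.608 × 39 × 8 = 501.7 mg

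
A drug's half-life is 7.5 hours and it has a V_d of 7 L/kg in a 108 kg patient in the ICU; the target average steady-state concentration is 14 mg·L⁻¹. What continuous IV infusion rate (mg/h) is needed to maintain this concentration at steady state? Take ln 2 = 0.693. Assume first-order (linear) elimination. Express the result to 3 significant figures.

978 mg/h

Vd(total) = 108 kg × 7 L/kg = 756.0 L
k = 0.693/7.5 = 0.09240 h⁻¹, so CL = k·Vd = 0.09240 × 756.0 = 69.85 L/h
Infusion rate = CL × Css = 69.85 × 14 = 977.9 mg/h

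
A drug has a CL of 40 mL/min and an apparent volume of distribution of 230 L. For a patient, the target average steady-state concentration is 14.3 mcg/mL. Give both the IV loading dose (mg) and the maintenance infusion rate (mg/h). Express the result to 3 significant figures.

LD = Vd · C_target = 230.0 × 14.3 = 3289 mg
Convert clearance: 40 mL/min × 60 min/h ÷ 1000 mL/L = 2.400 L/h
Infusion rate = 2.400 L/h × 14.3 mg/L = 34.32 mg/h

(a) 3290 mg; (b) 34.3 mg/h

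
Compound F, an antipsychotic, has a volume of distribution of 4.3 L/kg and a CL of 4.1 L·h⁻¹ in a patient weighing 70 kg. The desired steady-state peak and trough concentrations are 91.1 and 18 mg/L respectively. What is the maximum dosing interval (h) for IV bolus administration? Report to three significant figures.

119 h

Vd(total) = 70 kg × 4.3 L/kg = 301.0 L
k = CL / Vd = 4.100 / 301.0 = 0.01362 h⁻¹
Between IV bolus doses, concentration decays as C = C₀·e^(−kτ), so C_peak/C_trough = e^(kτ).
τ_max = ln(C_peak/C_trough) / k = ln(91.1/18) / 0.01362 = 1.622 / 0.01362 = 119.1 h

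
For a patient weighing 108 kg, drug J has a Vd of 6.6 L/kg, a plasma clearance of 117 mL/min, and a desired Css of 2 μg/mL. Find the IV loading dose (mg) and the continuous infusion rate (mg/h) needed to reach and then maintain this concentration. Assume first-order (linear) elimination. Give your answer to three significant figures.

(a) 1430 mg; (b) 14.0 mg/h

Total Vd = 6.6 × 108 = 712.8 L
LD = Vd · C_target = 712.8 × 2 = 1426 mg
CL = 117 mL/min = 117 × 0.06 = 7.020 L/h
Maintenance: replace elimination → rate = CL × Css = 7.020 × 2 = 14.04 mg/h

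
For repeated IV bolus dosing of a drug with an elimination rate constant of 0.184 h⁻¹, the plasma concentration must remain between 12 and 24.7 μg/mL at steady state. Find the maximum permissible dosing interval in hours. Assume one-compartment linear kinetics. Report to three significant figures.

3.92 h

Between IV bolus doses, concentration decays as C = C₀·e^(−kτ), so C_peak/C_trough = e^(kτ).
τ_max = ln(C_peak/C_trough) / k = ln(24.7/12) / 0.1840 = 0.7219 / 0.1840 = 3.923 h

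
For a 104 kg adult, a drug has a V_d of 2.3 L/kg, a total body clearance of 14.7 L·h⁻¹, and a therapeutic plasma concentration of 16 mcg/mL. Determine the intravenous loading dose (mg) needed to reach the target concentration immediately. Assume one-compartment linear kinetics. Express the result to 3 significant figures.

Total Vd = 2.3 × 104 = 239.2 L
LD = Vd × C = 239.2 × 16.00 = 3827 mg

3830 mg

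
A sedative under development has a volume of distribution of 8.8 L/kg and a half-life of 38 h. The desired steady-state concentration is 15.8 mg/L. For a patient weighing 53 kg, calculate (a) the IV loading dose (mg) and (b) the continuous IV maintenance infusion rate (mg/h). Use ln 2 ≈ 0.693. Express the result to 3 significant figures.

Vd = 8.8 L/kg × 53 kg = 466.4 L
LD = Vd × C = 466.4 × 15.8 = 7369 mg
CL = 0.693 × Vd / t½ = 0.693 × 466.4 / 38 = 8.506 L/h
Infusion rate = CL × Css = 8.506 × 15.8 = 134.4 mg/h

(a) 7370 mg; (b) 134 mg/h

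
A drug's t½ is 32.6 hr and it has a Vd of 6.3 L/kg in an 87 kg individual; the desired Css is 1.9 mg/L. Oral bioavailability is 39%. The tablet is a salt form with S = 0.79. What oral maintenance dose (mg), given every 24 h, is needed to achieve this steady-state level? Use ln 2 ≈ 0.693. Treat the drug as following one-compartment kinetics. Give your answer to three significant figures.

Vd(total) = 87 kg × 6.3 L/kg = 548.1 L
k = 0.693/32.6 = 0.02126 h⁻¹, so CL = k·Vd = 0.02126 × 548.1 = 11.65 L/h
D = CL × Css × τ / F / S = 11.65 × 1.9 × 24 / 0.39 / 0.79 = 1724 mg

1720 mg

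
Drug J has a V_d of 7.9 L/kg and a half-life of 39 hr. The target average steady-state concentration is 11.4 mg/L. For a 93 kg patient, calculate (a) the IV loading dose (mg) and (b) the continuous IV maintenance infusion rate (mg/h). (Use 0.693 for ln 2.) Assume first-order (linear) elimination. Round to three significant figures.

(a) 8380 mg; (b) 149 mg/h

Vd(total) = 93 kg × 7.9 L/kg = 734.7 L
LD = Vd × C = 734.7 × 11.4 = 8376 mg
CL = 0.693 × Vd / t½ = 0.693 × 734.7 / 39 = 13.06 L/h
Infusion rate = CL × Css = 13.06 × 11.4 = 148.9 mg/h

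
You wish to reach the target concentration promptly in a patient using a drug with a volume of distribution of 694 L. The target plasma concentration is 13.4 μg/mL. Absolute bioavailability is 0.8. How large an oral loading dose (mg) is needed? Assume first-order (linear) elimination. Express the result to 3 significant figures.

11600 mg

LD = Vd × C / F = 694.0 × 13.40 / 0.8 = 11620 mg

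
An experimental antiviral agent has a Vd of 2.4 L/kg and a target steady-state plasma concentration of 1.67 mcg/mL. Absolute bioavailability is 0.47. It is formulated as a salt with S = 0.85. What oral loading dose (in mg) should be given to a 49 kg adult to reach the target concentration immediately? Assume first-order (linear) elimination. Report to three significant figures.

Total Vd = 2.4 × 49 = 117.6 L
LD = Vd × C / F / S = 117.6 × 1.670 / 0.47 / 0.85 = 491.6 mg

492 mg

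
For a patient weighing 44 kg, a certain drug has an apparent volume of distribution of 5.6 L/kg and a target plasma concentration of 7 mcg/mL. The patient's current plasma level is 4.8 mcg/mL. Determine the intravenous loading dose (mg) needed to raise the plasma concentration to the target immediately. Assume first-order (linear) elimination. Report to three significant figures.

542 mg

Vd = 5.6 L/kg × 44 kg = 246.4 L
The loading dose fills Vd to the target concentration.
Concentration deficit ΔC = 7 − 4.8 = 2.200 mg/L
LD = Vd × ΔC = 246.4 × 2.200 = 542.1 mg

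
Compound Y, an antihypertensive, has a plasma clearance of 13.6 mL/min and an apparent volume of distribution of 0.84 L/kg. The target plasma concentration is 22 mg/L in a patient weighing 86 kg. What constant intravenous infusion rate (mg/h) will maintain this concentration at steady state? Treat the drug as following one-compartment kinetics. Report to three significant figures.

Convert clearance: 13.6 mL/min × 60 min/h ÷ 1000 mL/L = 0.8160 L/h
Vd does not affect the maintenance rate; only clearance governs steady-state input.
Rate = CL × Css = 0.8160 × 22 = 17.95 mg/h

18.0 mg/h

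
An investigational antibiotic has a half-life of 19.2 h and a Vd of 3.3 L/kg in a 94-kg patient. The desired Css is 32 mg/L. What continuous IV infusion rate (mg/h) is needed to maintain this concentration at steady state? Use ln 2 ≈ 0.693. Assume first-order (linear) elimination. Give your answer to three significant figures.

358 mg/h

Vd = 3.3 L/kg × 94 kg = 310.2 L
k = 0.693/19.2 = 0.03609 h⁻¹, so CL = k·Vd = 0.03609 × 310.2 = 11.20 L/h
Infusion rate = CL × Css = 11.20 × 32 = 358.4 mg/h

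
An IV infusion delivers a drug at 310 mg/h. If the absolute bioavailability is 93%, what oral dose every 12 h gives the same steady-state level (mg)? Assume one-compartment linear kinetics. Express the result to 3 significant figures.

4000 mg

To maintain the same Css, the systemic dosing rate must be unchanged: F·D/τ = infusion rate.
D = rate × τ / F = 310 × 12 / 0.93 = 4000 mg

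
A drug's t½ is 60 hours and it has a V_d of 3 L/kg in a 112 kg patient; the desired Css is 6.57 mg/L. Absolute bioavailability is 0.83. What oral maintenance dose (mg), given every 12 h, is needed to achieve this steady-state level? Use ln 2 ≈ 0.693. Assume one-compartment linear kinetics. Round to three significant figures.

Vd = 3 L/kg × 112 kg = 336.0 L
k = 0.693/60 = 0.01155 h⁻¹, so CL = k·Vd = 0.01155 × 336.0 = 3.881 L/h
D = CL × Css × τ / F = 3.881 × 6.57 × 12 / 0.83 = 368.6 mg

369 mg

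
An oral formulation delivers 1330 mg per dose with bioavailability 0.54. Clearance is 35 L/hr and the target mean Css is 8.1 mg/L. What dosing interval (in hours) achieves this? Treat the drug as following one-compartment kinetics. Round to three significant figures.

F·D/τ = CL·Css → τ = F·D / (CL·Css).
τ = 0.54 × 1330 / (35 × 8.1) = 2.533 h

2.53 h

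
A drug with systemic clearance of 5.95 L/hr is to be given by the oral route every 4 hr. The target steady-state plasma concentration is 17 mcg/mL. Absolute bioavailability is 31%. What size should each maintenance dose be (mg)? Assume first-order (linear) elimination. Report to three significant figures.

D = CL × Css × τ / F = 5.950 × 17 × 4 / 0.31 = 1305 mg

1310 mg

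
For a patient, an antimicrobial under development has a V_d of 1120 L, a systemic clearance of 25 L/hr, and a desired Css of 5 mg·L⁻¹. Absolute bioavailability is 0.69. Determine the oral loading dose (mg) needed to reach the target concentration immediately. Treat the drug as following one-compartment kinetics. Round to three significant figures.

8120 mg

LD = Vd × C / F = 1120 × 5.000 / 0.69 = 8116 mg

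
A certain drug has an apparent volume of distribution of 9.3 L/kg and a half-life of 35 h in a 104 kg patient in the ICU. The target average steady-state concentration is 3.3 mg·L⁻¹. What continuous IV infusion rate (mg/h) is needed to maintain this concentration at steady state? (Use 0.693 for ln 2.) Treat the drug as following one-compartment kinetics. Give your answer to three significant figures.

Vd = 9.3 L/kg × 104 kg = 967.2 L
CL = ln 2 · Vd / t½ = 0.693 × 967.2 / 35 = 19.15 L/h
Infusion rate = CL × Css = 19.15 × 3.3 = 63.20 mg/h

63.2 mg/h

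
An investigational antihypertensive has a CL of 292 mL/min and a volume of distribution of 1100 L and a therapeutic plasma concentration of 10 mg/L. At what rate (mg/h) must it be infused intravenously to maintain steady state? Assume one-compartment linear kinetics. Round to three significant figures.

Convert clearance: 292 mL/min × 60 min/h ÷ 1000 mL/L = 17.52 L/h
Infusion rate = CL · Css = 17.52 L/h × 10 mg/L = 175.2 mg/h

175 mg/h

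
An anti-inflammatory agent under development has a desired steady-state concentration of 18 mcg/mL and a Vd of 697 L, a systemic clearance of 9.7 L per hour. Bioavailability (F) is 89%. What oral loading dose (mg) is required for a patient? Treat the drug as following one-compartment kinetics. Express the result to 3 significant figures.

LD = Vd × C / F = 697.0 × 18.00 / 0.89 = 14100 mg

14100 mg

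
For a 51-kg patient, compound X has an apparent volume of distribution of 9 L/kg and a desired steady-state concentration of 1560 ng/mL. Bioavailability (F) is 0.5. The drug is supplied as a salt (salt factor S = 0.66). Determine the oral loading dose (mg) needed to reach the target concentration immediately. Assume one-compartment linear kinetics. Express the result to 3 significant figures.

2170 mg

Vd(total) = 51 kg × 9 L/kg = 459.0 L
C = 1560 ng/mL = 1.560 mg/L
LD = Vd × C / F / S = 459.0 × 1.560 / 0.5 / 0.66 = 2170 mg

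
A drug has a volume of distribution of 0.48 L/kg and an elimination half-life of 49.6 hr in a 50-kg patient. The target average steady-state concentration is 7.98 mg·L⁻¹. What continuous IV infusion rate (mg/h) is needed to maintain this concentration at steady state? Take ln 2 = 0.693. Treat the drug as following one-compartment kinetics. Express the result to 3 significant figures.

2.68 mg/h

Total Vd = 0.48 × 50 = 24.00 L
CL = 0.693 × Vd / t½ = 0.693 × 24.00 / 49.6 = 0.3353 L/h
Infusion rate = CL × Css = 0.3353 × 7.98 = 2.676 mg/h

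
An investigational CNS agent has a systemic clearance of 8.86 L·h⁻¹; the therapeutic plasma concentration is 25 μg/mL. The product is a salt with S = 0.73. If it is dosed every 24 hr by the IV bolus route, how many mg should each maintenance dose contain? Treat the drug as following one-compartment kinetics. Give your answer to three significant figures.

7280 mg

D = CL × Css × τ / S = 8.860 × 25 × 24 / 0.73 = 7282 mg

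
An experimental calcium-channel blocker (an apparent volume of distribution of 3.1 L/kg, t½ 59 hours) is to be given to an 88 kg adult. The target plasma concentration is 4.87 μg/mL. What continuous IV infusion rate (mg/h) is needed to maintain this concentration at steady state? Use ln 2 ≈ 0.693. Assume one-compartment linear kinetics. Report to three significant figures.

15.6 mg/h

Vd(total) = 88 kg × 3.1 L/kg = 272.8 L
k = 0.693/59 = 0.01175 h⁻¹, so CL = k·Vd = 0.01175 × 272.8 = 3.205 L/h
Infusion rate = CL × Css = 3.205 × 4.87 = 15.61 mg/h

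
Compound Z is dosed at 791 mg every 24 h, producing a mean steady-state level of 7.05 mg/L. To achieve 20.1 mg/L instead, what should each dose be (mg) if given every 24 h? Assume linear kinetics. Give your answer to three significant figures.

With linear kinetics, Css is proportional to dose rate (D/τ) at fixed clearance.
D₂ = D₁ × (Css,target / Css,current) = 791 × 20.1/7.05 = 2255 mg

2260 mg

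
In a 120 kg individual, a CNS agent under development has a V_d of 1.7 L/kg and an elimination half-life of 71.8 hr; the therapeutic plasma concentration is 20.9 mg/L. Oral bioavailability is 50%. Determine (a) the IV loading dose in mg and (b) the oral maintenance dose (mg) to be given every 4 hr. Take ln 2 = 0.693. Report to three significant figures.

(a) 4260 mg; (b) 329 mg

Vd(total) = 120 kg × 1.7 L/kg = 204.0 L
LD = Vd × C = 204.0 × 20.9 = 4264 mg
CL = 0.693 × Vd / t½ = 0.693 × 204.0 / 71.8 = 1.969 L/h
D = CL × Css × τ / F = 1.969 × 20.9 × 4 / 0.5 = 329.2 mg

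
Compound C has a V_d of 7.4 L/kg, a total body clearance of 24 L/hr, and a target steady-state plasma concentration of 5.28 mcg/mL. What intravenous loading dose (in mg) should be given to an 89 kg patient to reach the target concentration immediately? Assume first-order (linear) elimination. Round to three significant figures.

Vd(total) = 89 kg × 7.4 L/kg = 658.6 L
Loading dose depends on Vd (not clearance): it fills the distribution volume.
LD = Vd × C = 658.6 × 5.280 = 3477 mg

3480 mg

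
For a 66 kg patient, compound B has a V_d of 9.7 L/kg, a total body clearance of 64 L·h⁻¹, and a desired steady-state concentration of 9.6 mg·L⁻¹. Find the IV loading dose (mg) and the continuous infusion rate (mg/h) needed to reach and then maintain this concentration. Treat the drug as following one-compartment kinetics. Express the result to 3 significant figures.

Vd(total) = 66 kg × 9.7 L/kg = 640.2 L
LD = Vd · C_target = 640.2 × 9.6 = 6146 mg
Infusion rate = 64.00 L/h × 9.6 mg/L = 614.4 mg/h

(a) 6150 mg; (b) 614 mg/h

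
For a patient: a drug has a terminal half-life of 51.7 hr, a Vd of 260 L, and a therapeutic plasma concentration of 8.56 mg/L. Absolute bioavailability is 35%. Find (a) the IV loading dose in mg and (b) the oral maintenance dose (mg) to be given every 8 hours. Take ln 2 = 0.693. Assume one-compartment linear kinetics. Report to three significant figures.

(a) 2230 mg; (b) 682 mg

LD = Vd × C = 260.0 × 8.56 = 2226 mg
CL = 0.693 × Vd / t½ = 0.693 × 260.0 / 51.7 = 3.485 L/h
D = CL × Css × τ / F = 3.485 × 8.56 × 8 / 0.35 = 681.9 mg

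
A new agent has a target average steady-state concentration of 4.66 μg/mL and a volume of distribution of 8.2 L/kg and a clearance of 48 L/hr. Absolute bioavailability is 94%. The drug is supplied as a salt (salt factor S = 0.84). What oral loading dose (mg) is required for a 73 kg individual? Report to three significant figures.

Vd(total) = 73 kg × 8.2 L/kg = 598.6 L
Loading dose depends on Vd (not clearance): it fills the distribution volume.
LD = Vd × C / F / S = 598.6 × 4.660 / 0.94 / 0.84 = 3533 mg

3530 mg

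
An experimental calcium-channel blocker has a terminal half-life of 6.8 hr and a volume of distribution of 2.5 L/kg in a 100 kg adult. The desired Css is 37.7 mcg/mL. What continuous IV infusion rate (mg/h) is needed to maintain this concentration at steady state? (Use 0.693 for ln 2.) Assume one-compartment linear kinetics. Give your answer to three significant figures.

Vd = 2.5 L/kg × 100 kg = 250.0 L
CL = 0.693 × Vd / t½ = 0.693 × 250.0 / 6.8 = 25.48 L/h
Infusion rate = CL × Css = 25.48 × 37.7 = 960.6 mg/h

961 mg/h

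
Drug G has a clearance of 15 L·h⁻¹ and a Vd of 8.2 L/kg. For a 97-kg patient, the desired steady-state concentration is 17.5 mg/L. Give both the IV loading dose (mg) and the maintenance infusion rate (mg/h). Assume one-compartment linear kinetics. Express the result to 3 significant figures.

Total Vd = 8.2 × 97 = 795.4 L
Loading dose = Vd × C = 795.4 × 17.5 = 13920 mg
Infusion rate = 15.00 L/h × 17.5 mg/L = 262.5 mg/h

(a) 13900 mg; (b) 263 mg/h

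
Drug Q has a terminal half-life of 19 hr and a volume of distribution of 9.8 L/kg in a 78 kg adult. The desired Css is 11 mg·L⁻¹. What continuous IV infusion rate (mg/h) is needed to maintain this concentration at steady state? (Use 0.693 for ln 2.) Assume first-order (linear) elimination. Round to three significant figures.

Vd(total) = 78 kg × 9.8 L/kg = 764.4 L
CL = 0.693 × Vd / t½ = 0.693 × 764.4 / 19 = 27.88 L/h
Infusion rate = CL × Css = 27.88 × 11 = 306.7 mg/h

307 mg/h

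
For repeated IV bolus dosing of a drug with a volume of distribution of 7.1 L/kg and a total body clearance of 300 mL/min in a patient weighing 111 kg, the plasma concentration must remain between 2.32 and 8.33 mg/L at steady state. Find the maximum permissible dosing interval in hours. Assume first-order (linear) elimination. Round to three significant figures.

Vd(total) = 111 kg × 7.1 L/kg = 788.1 L
CL = 300 mL/min = 300 × 0.06 = 18.00 L/h
k = CL / Vd = 18.00 / 788.1 = 0.02284 h⁻¹
Between IV bolus doses, concentration decays as C = C₀·e^(−kτ), so C_peak/C_trough = e^(kτ).
τ_max = ln(C_peak/C_trough) / k = ln(8.33/2.32) / 0.02284 = 1.278 / 0.02284 = 55.95 h

56.0 h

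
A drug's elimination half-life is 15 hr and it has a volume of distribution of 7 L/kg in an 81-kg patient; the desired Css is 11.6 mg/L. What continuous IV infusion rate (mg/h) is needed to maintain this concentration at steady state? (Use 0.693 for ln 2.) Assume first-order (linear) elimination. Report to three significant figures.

304 mg/h

Vd = 7 L/kg × 81 kg = 567.0 L
CL = ln 2 · Vd / t½ = 0.693 × 567.0 / 15 = 26.20 L/h
Infusion rate = CL × Css = 26.20 × 11.6 = 303.9 mg/h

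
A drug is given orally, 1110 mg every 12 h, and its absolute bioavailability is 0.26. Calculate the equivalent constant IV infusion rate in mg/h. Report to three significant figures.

24.1 mg/h

Equivalent systemic input: infusion rate = F·D/τ.
Rate = 0.26 × 1110 / 12 = 24.05 mg/h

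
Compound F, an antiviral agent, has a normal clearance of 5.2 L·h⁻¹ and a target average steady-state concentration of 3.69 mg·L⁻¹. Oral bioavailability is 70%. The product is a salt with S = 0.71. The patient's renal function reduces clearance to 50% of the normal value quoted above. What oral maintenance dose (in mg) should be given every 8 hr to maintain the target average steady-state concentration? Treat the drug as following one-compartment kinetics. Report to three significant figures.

154 mg

Patient clearance = 0.5 × 5.200 = 2.600 L/h
D = CL × Css × τ / F / S = 2.600 × 3.69 × 8 / 0.7 / 0.71 = 154.4 mg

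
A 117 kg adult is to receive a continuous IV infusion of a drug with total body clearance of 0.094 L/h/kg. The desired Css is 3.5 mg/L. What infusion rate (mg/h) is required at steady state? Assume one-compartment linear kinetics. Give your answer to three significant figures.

CL = 0.094 L/h/kg × 117 kg = 11.00 L/h
At steady state, infusion rate equals elimination rate: rate in = CL × Css.
Rate = CL × Css = 11.00 × 3.5 = 38.50 mg/h

38.5 mg/h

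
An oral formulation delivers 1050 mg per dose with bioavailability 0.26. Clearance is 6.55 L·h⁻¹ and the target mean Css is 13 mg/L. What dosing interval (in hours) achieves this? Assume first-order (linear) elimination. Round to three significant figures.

3.21 h

F·D/τ = CL·Css → τ = F·D / (CL·Css).
τ = 0.26 × 1050 / (6.55 × 13) = 3.206 h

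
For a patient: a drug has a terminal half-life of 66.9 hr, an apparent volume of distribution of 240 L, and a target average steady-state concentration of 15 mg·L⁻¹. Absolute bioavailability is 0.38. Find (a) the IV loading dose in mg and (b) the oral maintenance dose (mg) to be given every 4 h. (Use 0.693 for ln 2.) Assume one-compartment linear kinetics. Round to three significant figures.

(a) 3600 mg; (b) 393 mg

LD = Vd × C = 240.0 × 15 = 3600 mg
CL = 0.693 × Vd / t½ = 0.693 × 240.0 / 66.9 = 2.486 L/h
D = CL × Css × τ / F = 2.486 × 15 × 4 / 0.38 = 392.5 mg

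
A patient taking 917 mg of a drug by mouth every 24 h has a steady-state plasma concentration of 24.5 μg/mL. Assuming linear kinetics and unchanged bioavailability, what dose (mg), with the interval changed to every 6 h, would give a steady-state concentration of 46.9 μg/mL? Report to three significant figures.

439 mg

With linear kinetics, Css is proportional to dose rate (D/τ) at fixed clearance.
D₂ = D₁ × (Css,target / Css,current) × (τ₂/τ₁) = 917 × (46.9/24.5) × (6/24) = 438.9 mg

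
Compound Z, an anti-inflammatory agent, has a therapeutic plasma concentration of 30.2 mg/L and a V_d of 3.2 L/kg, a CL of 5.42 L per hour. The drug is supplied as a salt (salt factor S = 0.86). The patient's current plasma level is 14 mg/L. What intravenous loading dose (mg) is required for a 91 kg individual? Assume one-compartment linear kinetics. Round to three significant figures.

Vd = 3.2 L/kg × 91 kg = 291.2 L
The loading dose fills Vd to the target concentration.
Concentration deficit ΔC = 30.2 − 14 = 16.20 mg/L
LD = Vd × ΔC / S = 291.2 × 16.20 / 0.86 = 5485 mg

5490 mg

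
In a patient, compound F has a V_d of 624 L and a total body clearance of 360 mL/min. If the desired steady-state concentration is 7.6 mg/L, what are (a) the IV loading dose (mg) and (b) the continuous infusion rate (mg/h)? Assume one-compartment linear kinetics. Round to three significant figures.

Loading dose = Vd × C = 624.0 × 7.6 = 4742 mg
CL = 360 mL/min = 360 × 0.06 = 21.60 L/h
Maintenance: replace elimination → rate = CL × Css = 21.60 × 7.6 = 164.2 mg/h

(a) 4740 mg; (b) 164 mg/h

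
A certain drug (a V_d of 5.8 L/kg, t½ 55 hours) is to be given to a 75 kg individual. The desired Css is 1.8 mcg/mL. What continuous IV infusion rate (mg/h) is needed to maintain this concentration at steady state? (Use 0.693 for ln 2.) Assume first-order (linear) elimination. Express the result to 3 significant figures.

9.87 mg/h

Vd(total) = 75 kg × 5.8 L/kg = 435.0 L
CL = 0.693 × Vd / t½ = 0.693 × 435.0 / 55 = 5.481 L/h
Infusion rate = CL × Css = 5.481 × 1.8 = 9.866 mg/h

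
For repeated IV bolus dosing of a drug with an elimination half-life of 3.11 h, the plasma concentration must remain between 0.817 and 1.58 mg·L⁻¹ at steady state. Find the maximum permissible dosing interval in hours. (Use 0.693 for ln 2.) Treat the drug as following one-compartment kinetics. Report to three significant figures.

k = 0.693 / t½ = 0.693 / 3.11 = 0.2228 h⁻¹
Between IV bolus doses, concentration decays as C = C₀·e^(−kτ), so C_peak/C_trough = e^(kτ).
τ_max = ln(C_peak/C_trough) / k = ln(1.58/0.817) / 0.2228 = 0.6595 / 0.2228 = 2.960 h

2.96 h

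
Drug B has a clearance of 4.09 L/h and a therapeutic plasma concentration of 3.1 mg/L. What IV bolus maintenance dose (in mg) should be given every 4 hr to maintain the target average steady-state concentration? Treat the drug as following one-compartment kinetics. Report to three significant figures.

D = CL × Css × τ = 4.090 × 3.1 × 4 = 50.72 mg

50.7 mg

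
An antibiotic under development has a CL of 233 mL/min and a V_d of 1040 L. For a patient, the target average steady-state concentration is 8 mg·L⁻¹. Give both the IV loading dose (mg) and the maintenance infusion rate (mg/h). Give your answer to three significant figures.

(a) 8320 mg; (b) 112 mg/h

Loading: fill Vd to C_target → 1040 L × 8 mg/L = 8320 mg
CL = 233 mL/min × 60/1000 = 13.98 L/h
Maintenance: replace elimination → rate = CL × Css = 13.98 × 8 = 111.8 mg/h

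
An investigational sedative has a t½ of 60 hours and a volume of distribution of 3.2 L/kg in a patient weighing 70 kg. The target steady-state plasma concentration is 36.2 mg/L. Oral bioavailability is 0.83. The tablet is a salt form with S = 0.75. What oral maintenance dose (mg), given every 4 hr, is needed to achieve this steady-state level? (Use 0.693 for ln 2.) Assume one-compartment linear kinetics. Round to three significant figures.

Vd = 3.2 L/kg × 70 kg = 224.0 L
CL = 0.693 × Vd / t½ = 0.693 × 224.0 / 60 = 2.587 L/h
D = CL × Css × τ / F / S = 2.587 × 36.2 × 4 / 0.83 / 0.75 = 601.8 mg

602 mg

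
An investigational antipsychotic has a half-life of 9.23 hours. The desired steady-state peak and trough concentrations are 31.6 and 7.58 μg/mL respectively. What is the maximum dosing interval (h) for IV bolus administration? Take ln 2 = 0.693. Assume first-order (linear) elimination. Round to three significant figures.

19.0 h

k = 0.693 / t½ = 0.693 / 9.23 = 0.07508 h⁻¹
Between IV bolus doses, concentration decays as C = C₀·e^(−kτ), so C_peak/C_trough = e^(kτ).
τ_max = ln(C_peak/C_trough) / k = ln(31.6/7.58) / 0.07508 = 1.428 / 0.07508 = 19.02 h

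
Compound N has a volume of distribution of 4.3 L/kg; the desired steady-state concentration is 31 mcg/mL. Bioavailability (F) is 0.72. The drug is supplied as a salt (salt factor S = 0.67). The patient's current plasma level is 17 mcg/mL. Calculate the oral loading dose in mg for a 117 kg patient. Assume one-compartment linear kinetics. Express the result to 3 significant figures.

Vd = 4.3 L/kg × 117 kg = 503.1 L
Concentration deficit ΔC = 31 − 17 = 14.00 mg/L
LD = Vd × ΔC / F / S = 503.1 × 14.00 / 0.72 / 0.67 = 14600 mg

14600 mg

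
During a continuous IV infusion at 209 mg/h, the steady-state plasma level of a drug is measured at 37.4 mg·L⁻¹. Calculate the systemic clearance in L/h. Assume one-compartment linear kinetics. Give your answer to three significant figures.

5.59 L/h

At steady state, infusion rate = CL × Css, so CL = rate / Css.
CL = 209 / 37.4 = 5.588 L/h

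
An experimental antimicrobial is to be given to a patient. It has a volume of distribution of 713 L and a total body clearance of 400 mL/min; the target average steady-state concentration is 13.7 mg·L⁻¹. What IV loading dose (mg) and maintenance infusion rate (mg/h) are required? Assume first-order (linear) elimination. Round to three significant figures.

(a) 9770 mg; (b) 329 mg/h

LD = Vd · C_target = 713.0 × 13.7 = 9768 mg
CL = 400 mL/min = 400 × 0.06 = 24.00 L/h
Maintenance: replace elimination → rate = CL × Css = 24.00 × 13.7 = 328.8 mg/h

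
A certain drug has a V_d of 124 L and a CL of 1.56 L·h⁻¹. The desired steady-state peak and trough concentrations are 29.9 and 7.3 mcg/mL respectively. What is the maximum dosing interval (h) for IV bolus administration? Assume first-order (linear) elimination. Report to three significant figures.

k = CL / Vd = 1.560 / 124.0 = 0.01258 h⁻¹
Between IV bolus doses, concentration decays as C = C₀·e^(−kτ), so C_peak/C_trough = e^(kτ).
τ_max = ln(C_peak/C_trough) / k = ln(29.9/7.3) / 0.01258 = 1.410 / 0.01258 = 112.1 h

112 h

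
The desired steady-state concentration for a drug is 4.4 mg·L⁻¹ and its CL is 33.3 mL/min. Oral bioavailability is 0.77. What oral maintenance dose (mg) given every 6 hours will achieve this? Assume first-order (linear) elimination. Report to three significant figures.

Convert clearance: 33.3 mL/min × 60 min/h ÷ 1000 mL/L = 1.998 L/h
D = CL × Css × τ / F = 1.998 × 4.4 × 6 / 0.77 = 68.50 mg

68.5 mg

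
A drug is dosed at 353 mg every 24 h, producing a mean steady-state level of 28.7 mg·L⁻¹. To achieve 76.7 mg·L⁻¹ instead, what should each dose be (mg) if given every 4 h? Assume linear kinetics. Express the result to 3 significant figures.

With linear kinetics, Css is proportional to dose rate (D/τ) at fixed clearance.
D₂ = D₁ × (Css,target / Css,current) × (τ₂/τ₁) = 353 × (76.7/28.7) × (4/24) = 157.2 mg

157 mg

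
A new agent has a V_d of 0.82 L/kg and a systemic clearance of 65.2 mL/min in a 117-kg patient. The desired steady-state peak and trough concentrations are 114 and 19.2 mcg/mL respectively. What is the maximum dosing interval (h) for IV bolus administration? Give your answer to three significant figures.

Vd(total) = 117 kg × 0.82 L/kg = 95.94 L
Convert clearance: 65.2 mL/min × 60 min/h ÷ 1000 mL/L = 3.912 L/h
k = CL / Vd = 3.912 / 95.94 = 0.04078 h⁻¹
Between IV bolus doses, concentration decays as C = C₀·e^(−kτ), so C_peak/C_trough = e^(kτ).
τ_max = ln(C_peak/C_trough) / k = ln(114/19.2) / 0.04078 = 1.781 / 0.04078 = 43.67 h

43.7 h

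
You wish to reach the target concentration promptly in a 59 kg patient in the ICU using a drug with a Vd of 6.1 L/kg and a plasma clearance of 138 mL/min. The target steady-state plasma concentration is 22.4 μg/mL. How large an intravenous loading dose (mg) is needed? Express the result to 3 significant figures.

Vd(total) = 59 kg × 6.1 L/kg = 359.9 L
LD = Vd × C = 359.9 × 22.40 = 8062 mg

8060 mg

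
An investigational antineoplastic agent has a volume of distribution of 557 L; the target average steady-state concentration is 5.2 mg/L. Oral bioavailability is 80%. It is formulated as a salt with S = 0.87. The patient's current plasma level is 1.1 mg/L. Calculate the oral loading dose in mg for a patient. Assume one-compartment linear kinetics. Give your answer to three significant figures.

3280 mg

Concentration deficit ΔC = 5.2 − 1.1 = 4.100 mg/L
LD = Vd × ΔC / F / S = 557.0 × 4.100 / 0.8 / 0.87 = 3281 mg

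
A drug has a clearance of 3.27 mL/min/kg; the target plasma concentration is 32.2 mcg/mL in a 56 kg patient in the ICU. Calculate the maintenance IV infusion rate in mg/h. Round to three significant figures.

354 mg/h

CL = 3.27 mL/min/kg × 56 kg = 183.1 mL/min = 183.1 × 60/1000 = 10.99 L/h
R₀ = 10.99 × 32.2 = 353.9 mg/h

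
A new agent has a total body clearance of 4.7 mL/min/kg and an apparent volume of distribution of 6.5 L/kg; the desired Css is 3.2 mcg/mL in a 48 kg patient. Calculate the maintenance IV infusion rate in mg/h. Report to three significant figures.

CL = 4.7 mL/min/kg × 48 kg = 225.6 mL/min = 225.6 × 60/1000 = 13.54 L/h
Infusion rate = CL · Css = 13.54 L/h × 3.2 mg/L = 43.33 mg/h

43.3 mg/h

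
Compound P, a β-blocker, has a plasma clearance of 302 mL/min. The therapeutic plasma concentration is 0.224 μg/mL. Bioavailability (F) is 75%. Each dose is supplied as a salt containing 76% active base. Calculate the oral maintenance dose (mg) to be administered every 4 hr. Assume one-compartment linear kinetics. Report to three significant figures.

CL = 302 mL/min × 60/1000 = 18.12 L/h
D = CL × Css × τ / F / S = 18.12 × 0.224 × 4 / 0.75 / 0.76 = 28.48 mg

28.5 mg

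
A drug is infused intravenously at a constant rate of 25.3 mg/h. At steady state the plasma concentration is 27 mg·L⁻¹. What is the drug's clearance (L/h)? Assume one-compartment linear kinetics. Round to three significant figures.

0.937 L/h

At steady state, infusion rate = CL × Css, so CL = rate / Css.
CL = 25.3 / 27 = 0.9370 L/h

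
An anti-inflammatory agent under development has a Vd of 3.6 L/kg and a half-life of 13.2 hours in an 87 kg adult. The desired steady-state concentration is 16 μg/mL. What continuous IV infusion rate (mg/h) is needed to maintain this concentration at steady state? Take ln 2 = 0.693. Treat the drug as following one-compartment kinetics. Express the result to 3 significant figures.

263 mg/h

Vd(total) = 87 kg × 3.6 L/kg = 313.2 L
CL = ln 2 · Vd / t½ = 0.693 × 313.2 / 13.2 = 16.44 L/h
Infusion rate = CL × Css = 16.44 × 16 = 263.0 mg/h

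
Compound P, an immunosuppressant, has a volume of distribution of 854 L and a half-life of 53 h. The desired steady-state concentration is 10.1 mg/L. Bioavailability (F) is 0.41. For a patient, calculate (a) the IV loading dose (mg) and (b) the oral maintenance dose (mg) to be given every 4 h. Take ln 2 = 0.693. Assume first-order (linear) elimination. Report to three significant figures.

(a) 8630 mg; (b) 1100 mg

LD = Vd × C = 854.0 × 10.1 = 8625 mg
CL = 0.693 × Vd / t½ = 0.693 × 854.0 / 53 = 11.17 L/h
D = CL × Css × τ / F = 11.17 × 10.1 × 4 / 0.41 = 1101 mg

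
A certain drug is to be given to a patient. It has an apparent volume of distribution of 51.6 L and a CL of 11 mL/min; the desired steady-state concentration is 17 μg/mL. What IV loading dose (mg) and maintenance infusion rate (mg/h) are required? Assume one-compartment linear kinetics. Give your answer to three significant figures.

(a) 877 mg; (b) 11.2 mg/h

Loading dose = Vd × C = 51.60 × 17 = 877.2 mg
CL = 11 mL/min × 60/1000 = 0.6600 L/h
Maintenance infusion rate = CL × Css = 0.6600 × 17 = 11.22 mg/h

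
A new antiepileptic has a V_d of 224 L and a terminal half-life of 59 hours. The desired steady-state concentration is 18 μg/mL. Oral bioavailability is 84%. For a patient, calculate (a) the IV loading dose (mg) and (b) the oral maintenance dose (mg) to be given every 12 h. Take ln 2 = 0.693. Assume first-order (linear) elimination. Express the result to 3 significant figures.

(a) 4030 mg; (b) 677 mg

LD = Vd × C = 224.0 × 18 = 4032 mg
CL = 0.693 × Vd / t½ = 0.693 × 224.0 / 59 = 2.631 L/h
D = CL × Css × τ / F = 2.631 × 18 × 12 / 0.84 = 676.5 mg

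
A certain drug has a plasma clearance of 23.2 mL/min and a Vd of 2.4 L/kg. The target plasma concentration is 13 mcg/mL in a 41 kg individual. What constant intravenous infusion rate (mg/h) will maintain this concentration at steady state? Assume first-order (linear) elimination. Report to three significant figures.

18.1 mg/h

Convert clearance: 23.2 mL/min × 60 min/h ÷ 1000 mL/L = 1.392 L/h
R₀ = 1.392 × 13 = 18.10 mg/h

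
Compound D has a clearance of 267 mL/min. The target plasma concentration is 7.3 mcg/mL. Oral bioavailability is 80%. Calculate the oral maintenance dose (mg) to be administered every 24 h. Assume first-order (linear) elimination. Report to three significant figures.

3510 mg

CL = 267 mL/min = 267 × 0.06 = 16.02 L/h
At steady state, dose per interval replaces the amount cleared in that interval: F·D/τ = CL·Css.
D = CL × Css × τ / F = 16.02 × 7.3 × 24 / 0.8 = 3508 mg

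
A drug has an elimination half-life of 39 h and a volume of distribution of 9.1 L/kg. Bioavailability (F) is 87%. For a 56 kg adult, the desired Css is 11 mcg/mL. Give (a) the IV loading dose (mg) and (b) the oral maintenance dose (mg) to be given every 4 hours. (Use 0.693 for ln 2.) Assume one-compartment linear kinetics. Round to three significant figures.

Total Vd = 9.1 × 56 = 509.6 L
LD = Vd × C = 509.6 × 11 = 5606 mg
CL = 0.693 × Vd / t½ = 0.693 × 509.6 / 39 = 9.055 L/h
D = CL × Css × τ / F = 9.055 × 11 × 4 / 0.87 = 458.0 mg

(a) 5610 mg; (b) 458 mg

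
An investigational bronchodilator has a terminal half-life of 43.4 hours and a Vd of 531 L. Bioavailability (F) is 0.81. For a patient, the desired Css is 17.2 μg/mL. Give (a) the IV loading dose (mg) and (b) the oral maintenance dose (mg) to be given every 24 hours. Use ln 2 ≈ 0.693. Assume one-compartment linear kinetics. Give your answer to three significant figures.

LD = Vd × C = 531.0 × 17.2 = 9133 mg
CL = 0.693 × Vd / t½ = 0.693 × 531.0 / 43.4 = 8.479 L/h
D = CL × Css × τ / F = 8.479 × 17.2 × 24 / 0.81 = 4321 mg

(a) 9130 mg; (b) 4320 mg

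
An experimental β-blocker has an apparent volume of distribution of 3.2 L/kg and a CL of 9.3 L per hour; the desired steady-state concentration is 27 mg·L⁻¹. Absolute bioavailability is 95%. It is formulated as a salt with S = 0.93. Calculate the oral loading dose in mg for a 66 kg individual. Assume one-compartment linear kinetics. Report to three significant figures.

Vd(total) = 66 kg × 3.2 L/kg = 211.2 L
LD is governed by Vd — clearance does not enter the loading-dose calculation.
LD = Vd × C / F / S = 211.2 × 27.00 / 0.95 / 0.93 = 6454 mg

6450 mg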